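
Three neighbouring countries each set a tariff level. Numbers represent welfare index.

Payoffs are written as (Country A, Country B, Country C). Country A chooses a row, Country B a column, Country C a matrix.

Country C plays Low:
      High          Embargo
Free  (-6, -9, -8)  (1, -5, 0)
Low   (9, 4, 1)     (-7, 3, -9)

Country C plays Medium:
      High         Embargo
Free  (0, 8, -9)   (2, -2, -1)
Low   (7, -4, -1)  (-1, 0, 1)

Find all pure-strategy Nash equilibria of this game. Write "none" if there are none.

The pure Nash equilibria are (Free, Embargo, Low), (Low, High, Low).

(Free, High, Low): Country A can switch to Low (-6 → 9). Not NE.
(Free, High, Medium): Country A can switch to Low (0 → 7). Not NE.
(Free, Embargo, Low): Country A gets 1, best alternative -7; Country B gets -5, best alternative -9; Country C gets 0, best alternative -1. No profitable deviation — NE.
(Free, Embargo, Medium): Country B can switch to High (-2 → 8). Not NE.
(Low, High, Low): Country A gets 9, best alternative -6; Country B gets 4, best alternative 3; Country C gets 1, best alternative -1. No profitable deviation — NE.
(Low, High, Medium): Country B can switch to Embargo (-4 → 0). Not NE.
(Low, Embargo, Low): Country A can switch to Free (-7 → 1). Not NE.
(Low, Embargo, Medium): Country A can switch to Free (-1 → 2). Not NE.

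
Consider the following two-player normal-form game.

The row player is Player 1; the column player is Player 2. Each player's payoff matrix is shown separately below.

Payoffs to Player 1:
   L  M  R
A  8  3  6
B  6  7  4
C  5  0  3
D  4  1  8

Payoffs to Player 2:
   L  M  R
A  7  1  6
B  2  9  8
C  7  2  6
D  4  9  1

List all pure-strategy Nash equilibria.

Pure-strategy Nash equilibria: (A, L), (B, M)

Player 1 against L: payoffs 8, 6, 5, 4 → best response A.
Player 1 against M: payoffs 3, 7, 0, 1 → best response B.
Player 1 against R: payoffs 6, 4, 3, 8 → best response D.
Player 2 against A: payoffs 7, 1, 6 → best response L.
Player 2 against B: payoffs 2, 9, 8 → best response M.
Player 2 against C: payoffs 7, 2, 6 → best response L.
Player 2 against D: payoffs 4, 9, 1 → best response M.
Mutual best responses: (A, L); (B, M).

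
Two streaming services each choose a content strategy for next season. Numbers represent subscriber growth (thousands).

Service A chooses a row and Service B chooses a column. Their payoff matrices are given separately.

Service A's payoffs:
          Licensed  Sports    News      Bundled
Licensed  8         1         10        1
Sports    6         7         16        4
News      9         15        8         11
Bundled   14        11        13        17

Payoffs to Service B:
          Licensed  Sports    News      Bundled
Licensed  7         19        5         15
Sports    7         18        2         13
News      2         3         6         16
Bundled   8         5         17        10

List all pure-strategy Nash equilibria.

Service A against Licensed: payoffs 8, 6, 9, 14 → best response Bundled.
Service A against Sports: payoffs 1, 7, 15, 11 → best response News.
Service A against News: payoffs 10, 16, 8, 13 → best response Sports.
Service A against Bundled: payoffs 1, 4, 11, 17 → best response Bundled.
Service B against Licensed: payoffs 7, 19, 5, 15 → best response Sports.
Service B against Sports: payoffs 7, 18, 2, 13 → best response Sports.
Service B against News: payoffs 2, 3, 6, 16 → best response Bundled.
Service B against Bundled: payoffs 8, 5, 17, 10 → best response News.
No profile is a mutual best response for all players.

No pure-strategy Nash equilibrium.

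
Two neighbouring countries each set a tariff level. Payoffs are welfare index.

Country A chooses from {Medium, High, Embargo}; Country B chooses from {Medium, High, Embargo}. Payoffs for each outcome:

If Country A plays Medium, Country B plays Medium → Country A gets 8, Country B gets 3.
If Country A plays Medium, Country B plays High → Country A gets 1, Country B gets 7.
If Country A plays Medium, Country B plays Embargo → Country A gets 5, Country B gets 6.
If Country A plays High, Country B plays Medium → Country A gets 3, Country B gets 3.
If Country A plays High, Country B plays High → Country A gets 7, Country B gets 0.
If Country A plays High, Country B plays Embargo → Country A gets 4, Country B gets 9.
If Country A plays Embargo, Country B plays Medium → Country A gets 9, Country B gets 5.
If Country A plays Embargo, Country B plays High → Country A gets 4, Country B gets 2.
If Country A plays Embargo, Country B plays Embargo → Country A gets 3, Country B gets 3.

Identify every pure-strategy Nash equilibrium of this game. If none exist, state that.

(Medium, Medium): Country A can switch to Embargo (8 → 9). Not NE.
(Medium, High): Country A can switch to High (1 → 7). Not NE.
(Medium, Embargo): Country B can switch to High (6 → 7). Not NE.
(High, Medium): Country A can switch to Medium (3 → 8). Not NE.
(High, High): Country B can switch to Medium (0 → 3). Not NE.
(High, Embargo): Country A can switch to Medium (4 → 5). Not NE.
(Embargo, Medium): Country A gets 9, best alternative 8; Country B gets 5, best alternative 3. No profitable deviation — NE.
(Embargo, High): Country A can switch to High (4 → 7). Not NE.
(Embargo, Embargo): Country A can switch to Medium (3 → 5). Not NE.

(Embargo, Medium)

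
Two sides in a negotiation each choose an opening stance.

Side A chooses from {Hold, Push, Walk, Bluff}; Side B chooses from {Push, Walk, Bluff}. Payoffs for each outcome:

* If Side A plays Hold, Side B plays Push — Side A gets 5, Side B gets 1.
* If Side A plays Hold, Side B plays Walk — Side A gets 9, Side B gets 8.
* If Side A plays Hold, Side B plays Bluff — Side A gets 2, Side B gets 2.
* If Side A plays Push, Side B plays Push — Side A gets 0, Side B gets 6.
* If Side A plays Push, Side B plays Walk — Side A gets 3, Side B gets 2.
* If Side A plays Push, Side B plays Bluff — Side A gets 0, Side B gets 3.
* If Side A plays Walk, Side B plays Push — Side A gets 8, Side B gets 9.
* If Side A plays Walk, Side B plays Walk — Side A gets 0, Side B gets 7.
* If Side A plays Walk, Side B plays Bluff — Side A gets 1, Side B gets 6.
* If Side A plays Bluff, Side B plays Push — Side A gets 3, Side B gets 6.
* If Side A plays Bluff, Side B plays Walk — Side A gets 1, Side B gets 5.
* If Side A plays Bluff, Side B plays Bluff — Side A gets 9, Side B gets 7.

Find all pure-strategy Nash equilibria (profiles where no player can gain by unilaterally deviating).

(Hold, Push): Side A can switch to Walk (5 → 8). Not NE.
(Hold, Walk): Side A gets 9, best alternative 3; Side B gets 8, best alternative 2. No profitable deviation — NE.
(Hold, Bluff): Side A can switch to Bluff (2 → 9). Not NE.
(Push, Push): Side A can switch to Hold (0 → 5). Not NE.
(Push, Walk): Side A can switch to Hold (3 → 9). Not NE.
(Push, Bluff): Side A can switch to Hold (0 → 2). Not NE.
(Walk, Push): Side A gets 8, best alternative 5; Side B gets 9, best alternative 7. No profitable deviation — NE.
(Walk, Walk): Side A can switch to Hold (0 → 9). Not NE.
(Walk, Bluff): Side A can switch to Hold (1 → 2). Not NE.
(Bluff, Push): Side A can switch to Hold (3 → 5). Not NE.
(Bluff, Walk): Side A can switch to Hold (1 → 9). Not NE.
(Bluff, Bluff): Side A gets 9, best alternative 2; Side B gets 7, best alternative 6. No profitable deviation — NE.

The pure Nash equilibria are (Hold, Walk), (Walk, Push), (Bluff, Bluff).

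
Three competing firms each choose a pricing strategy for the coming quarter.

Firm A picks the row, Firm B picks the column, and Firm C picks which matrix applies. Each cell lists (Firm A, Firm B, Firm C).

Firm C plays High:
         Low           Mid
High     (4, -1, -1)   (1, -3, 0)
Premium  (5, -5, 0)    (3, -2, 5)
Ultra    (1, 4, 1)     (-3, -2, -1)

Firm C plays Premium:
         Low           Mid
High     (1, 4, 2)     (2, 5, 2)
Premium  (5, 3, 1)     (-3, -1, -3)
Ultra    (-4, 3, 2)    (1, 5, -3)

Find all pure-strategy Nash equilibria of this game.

Firm A against (Low, High): payoffs 4, 5, 1 → best response Premium.
Firm A against (Low, Premium): payoffs 1, 5, -4 → best response Premium.
Firm A against (Mid, High): payoffs 1, 3, -3 → best response Premium.
Firm A against (Mid, Premium): payoffs 2, -3, 1 → best response High.
Firm B against (High, High): payoffs -1, -3 → best response Low.
Firm B against (High, Premium): payoffs 4, 5 → best response Mid.
Firm B against (Premium, High): payoffs -5, -2 → best response Mid.
Firm B against (Premium, Premium): payoffs 3, -1 → best response Low.
Firm B against (Ultra, High): payoffs 4, -2 → best response Low.
Firm B against (Ultra, Premium): payoffs 3, 5 → best response Mid.
Firm C against (High, Low): payoffs -1, 2 → best response Premium.
Firm C against (High, Mid): payoffs 0, 2 → best response Premium.
Firm C against (Premium, Low): payoffs 0, 1 → best response Premium.
Firm C against (Premium, Mid): payoffs 5, -3 → best response High.
Firm C against (Ultra, Low): payoffs 1, 2 → best response Premium.
Firm C against (Ultra, Mid): payoffs -1, -3 → best response High.
Mutual best responses: (High, Mid, Premium); (Premium, Low, Premium); (Premium, Mid, High).

The pure Nash equilibria are (High, Mid, Premium) and (Premium, Low, Premium) and (Premium, Mid, High).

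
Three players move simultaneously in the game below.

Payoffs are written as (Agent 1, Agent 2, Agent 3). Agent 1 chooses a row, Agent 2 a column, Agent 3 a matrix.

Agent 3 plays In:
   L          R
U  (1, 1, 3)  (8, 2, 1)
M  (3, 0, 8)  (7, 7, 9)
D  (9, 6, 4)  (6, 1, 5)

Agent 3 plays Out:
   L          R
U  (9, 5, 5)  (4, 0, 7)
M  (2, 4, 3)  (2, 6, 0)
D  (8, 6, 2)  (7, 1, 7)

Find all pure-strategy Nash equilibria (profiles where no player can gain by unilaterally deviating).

(U, L, Out), (D, L, In)

(U, L, In): Agent 1 can switch to M (1 → 3). Not NE.
(U, L, Out): Agent 1 gets 9, best alternative 8; Agent 2 gets 5, best alternative 0; Agent 3 gets 5, best alternative 3. No profitable deviation — NE.
(U, R, In): Agent 3 can switch to Out (1 → 7). Not NE.
(U, R, Out): Agent 1 can switch to D (4 → 7). Not NE.
(M, L, In): Agent 1 can switch to D (3 → 9). Not NE.
(M, L, Out): Agent 1 can switch to U (2 → 9). Not NE.
(M, R, In): Agent 1 can switch to U (7 → 8). Not NE.
(M, R, Out): Agent 1 can switch to U (2 → 4). Not NE.
(D, L, In): Agent 1 gets 9, best alternative 3; Agent 2 gets 6, best alternative 1; Agent 3 gets 4, best alternative 2. No profitable deviation — NE.
(D, L, Out): Agent 1 can switch to U (8 → 9). Not NE.
(D, R, In): Agent 1 can switch to U (6 → 8). Not NE.
(D, R, Out): Agent 2 can switch to L (1 → 6). Not NE.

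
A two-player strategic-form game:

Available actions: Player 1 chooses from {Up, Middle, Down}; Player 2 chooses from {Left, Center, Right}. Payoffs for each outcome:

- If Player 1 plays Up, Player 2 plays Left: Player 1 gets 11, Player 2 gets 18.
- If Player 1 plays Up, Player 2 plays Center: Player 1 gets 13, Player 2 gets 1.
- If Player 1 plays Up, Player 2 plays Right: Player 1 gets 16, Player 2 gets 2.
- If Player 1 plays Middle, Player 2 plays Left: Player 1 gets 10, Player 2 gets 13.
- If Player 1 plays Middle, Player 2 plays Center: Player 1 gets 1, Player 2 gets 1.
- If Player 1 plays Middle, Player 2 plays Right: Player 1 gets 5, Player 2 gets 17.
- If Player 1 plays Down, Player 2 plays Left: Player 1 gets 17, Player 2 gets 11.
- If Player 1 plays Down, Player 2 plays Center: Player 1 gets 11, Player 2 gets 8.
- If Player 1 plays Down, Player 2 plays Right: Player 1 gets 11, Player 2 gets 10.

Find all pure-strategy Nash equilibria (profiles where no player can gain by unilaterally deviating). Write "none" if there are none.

The unique pure-strategy Nash equilibrium is (Down, Left).

Player 1 against Left: payoffs 11, 10, 17 → best response Down.
Player 1 against Center: payoffs 13, 1, 11 → best response Up.
Player 1 against Right: payoffs 16, 5, 11 → best response Up.
Player 2 against Up: payoffs 18, 1, 2 → best response Left.
Player 2 against Middle: payoffs 13, 1, 17 → best response Right.
Player 2 against Down: payoffs 11, 8, 10 → best response Left.
Mutual best responses: (Down, Left).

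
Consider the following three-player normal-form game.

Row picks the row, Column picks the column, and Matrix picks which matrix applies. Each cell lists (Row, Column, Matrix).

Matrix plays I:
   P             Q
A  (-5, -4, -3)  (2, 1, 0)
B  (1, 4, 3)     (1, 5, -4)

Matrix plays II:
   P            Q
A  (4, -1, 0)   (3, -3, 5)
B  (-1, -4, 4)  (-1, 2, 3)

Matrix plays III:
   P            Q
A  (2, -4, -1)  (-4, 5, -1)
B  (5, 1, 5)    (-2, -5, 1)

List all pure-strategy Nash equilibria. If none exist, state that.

(A, P, II); (B, P, III)

(A, P, I): Row can switch to B (-5 → 1). Not NE.
(A, P, II): Row gets 4, best alternative -1; Column gets -1, best alternative -3; Matrix gets 0, best alternative -1. No profitable deviation — NE.
(A, P, III): Row can switch to B (2 → 5). Not NE.
(A, Q, I): Matrix can switch to II (0 → 5). Not NE.
(A, Q, II): Column can switch to P (-3 → -1). Not NE.
(A, Q, III): Row can switch to B (-4 → -2). Not NE.
(B, P, I): Column can switch to Q (4 → 5). Not NE.
(B, P, III): Row gets 5, best alternative 2; Column gets 1, best alternative -5; Matrix gets 5, best alternative 4. No profitable deviation — NE.
(The remaining 4 profiles each have a profitable deviation by the same check.)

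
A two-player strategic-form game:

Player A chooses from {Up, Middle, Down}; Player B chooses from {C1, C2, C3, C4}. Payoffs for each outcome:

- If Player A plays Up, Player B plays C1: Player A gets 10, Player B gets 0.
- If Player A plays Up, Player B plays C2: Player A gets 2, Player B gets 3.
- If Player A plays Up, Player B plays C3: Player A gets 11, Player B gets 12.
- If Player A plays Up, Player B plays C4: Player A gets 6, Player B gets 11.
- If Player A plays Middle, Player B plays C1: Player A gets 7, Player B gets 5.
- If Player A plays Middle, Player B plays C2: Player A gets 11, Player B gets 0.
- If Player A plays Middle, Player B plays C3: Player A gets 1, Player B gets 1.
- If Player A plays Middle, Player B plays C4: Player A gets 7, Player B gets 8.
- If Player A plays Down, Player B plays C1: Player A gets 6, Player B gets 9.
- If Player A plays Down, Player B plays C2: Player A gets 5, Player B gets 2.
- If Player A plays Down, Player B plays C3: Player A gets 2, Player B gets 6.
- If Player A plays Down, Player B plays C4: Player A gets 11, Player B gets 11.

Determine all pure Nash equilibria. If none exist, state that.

The pure Nash equilibria are (Up, C3) and (Down, C4).

Check each profile: it is a Nash equilibrium iff no player can strictly gain by switching unilaterally.
(Up, C1): Player B can switch to C2 (0 → 3). Not NE.
(Up, C2): Player A can switch to Middle (2 → 11). Not NE.
(Up, C3): Player A gets 11, best alternative 2; Player B gets 12, best alternative 11. No profitable deviation — NE.
(Up, C4): Player A can switch to Middle (6 → 7). Not NE.
(Middle, C1): Player A can switch to Up (7 → 10). Not NE.
(Middle, C2): Player B can switch to C1 (0 → 5). Not NE.
(Middle, C3): Player A can switch to Up (1 → 11). Not NE.
(Middle, C4): Player A can switch to Down (7 → 11). Not NE.
(Down, C1): Player A can switch to Up (6 → 10). Not NE.
(Down, C2): Player A can switch to Middle (5 → 11). Not NE.
(Down, C3): Player A can switch to Up (2 → 11). Not NE.
(Down, C4): Player A gets 11, best alternative 7; Player B gets 11, best alternative 9. No profitable deviation — NE.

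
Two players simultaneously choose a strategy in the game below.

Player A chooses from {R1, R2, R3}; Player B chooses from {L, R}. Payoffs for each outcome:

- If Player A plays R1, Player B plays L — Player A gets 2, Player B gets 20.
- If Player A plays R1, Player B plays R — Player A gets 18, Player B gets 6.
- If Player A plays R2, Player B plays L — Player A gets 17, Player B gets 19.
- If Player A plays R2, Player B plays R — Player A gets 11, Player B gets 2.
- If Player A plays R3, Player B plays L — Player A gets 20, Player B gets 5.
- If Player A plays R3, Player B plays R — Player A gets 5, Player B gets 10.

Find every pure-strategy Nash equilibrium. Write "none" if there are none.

(R1, L): Player A can switch to R2 (2 → 17). Not NE.
(R1, R): Player B can switch to L (6 → 20). Not NE.
(R2, L): Player A can switch to R3 (17 → 20). Not NE.
(R2, R): Player A can switch to R1 (11 → 18). Not NE.
(R3, L): Player B can switch to R (5 → 10). Not NE.
(R3, R): Player A can switch to R1 (5 → 18). Not NE.

No pure-strategy Nash equilibrium.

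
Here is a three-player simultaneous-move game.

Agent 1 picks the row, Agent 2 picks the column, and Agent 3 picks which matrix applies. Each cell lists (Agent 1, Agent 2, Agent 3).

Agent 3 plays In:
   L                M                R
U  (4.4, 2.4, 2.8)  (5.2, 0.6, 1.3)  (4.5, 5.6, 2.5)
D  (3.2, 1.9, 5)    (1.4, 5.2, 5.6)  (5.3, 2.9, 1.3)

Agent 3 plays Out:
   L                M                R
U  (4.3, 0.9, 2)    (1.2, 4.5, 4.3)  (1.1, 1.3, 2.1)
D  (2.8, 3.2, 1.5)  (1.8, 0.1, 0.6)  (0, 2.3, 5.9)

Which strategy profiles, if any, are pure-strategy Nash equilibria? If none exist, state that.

(U, L, In): Agent 2 can switch to R (2.4 → 5.6). Not NE.
(U, L, Out): Agent 2 can switch to M (0.9 → 4.5). Not NE.
(U, M, In): Agent 2 can switch to L (0.6 → 2.4). Not NE.
(U, M, Out): Agent 1 can switch to D (1.2 → 1.8). Not NE.
(U, R, In): Agent 1 can switch to D (4.5 → 5.3). Not NE.
(U, R, Out): Agent 2 can switch to M (1.3 → 4.5). Not NE.
(D, L, In): Agent 1 can switch to U (3.2 → 4.4). Not NE.
(D, L, Out): Agent 1 can switch to U (2.8 → 4.3). Not NE.
(D, M, In): Agent 1 can switch to U (1.4 → 5.2). Not NE.
(D, M, Out): Agent 2 can switch to L (0.1 → 3.2). Not NE.
(D, R, In): Agent 2 can switch to M (2.9 → 5.2). Not NE.
(D, R, Out): Agent 1 can switch to U (0 → 1.1). Not NE.

There is no pure-strategy Nash equilibrium.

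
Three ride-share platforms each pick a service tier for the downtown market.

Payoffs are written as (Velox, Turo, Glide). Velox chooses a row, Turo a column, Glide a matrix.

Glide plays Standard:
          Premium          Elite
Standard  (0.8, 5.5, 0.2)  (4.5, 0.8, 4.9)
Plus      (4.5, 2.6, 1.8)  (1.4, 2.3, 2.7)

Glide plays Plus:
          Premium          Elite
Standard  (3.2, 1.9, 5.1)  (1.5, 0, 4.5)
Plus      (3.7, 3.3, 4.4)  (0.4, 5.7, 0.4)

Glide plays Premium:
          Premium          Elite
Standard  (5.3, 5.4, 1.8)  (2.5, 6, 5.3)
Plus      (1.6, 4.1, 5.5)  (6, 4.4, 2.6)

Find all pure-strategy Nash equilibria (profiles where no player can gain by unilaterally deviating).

none

For each strategy profile, look for a profitable unilateral deviation.
(Standard, Premium, Standard): Velox can switch to Plus (0.8 → 4.5). Not NE.
(Standard, Premium, Plus): Velox can switch to Plus (3.2 → 3.7). Not NE.
(Standard, Premium, Premium): Turo can switch to Elite (5.4 → 6). Not NE.
(Standard, Elite, Standard): Turo can switch to Premium (0.8 → 5.5). Not NE.
(Standard, Elite, Plus): Turo can switch to Premium (0 → 1.9). Not NE.
(Standard, Elite, Premium): Velox can switch to Plus (2.5 → 6). Not NE.
(The remaining 6 profiles each have a profitable deviation by the same check.)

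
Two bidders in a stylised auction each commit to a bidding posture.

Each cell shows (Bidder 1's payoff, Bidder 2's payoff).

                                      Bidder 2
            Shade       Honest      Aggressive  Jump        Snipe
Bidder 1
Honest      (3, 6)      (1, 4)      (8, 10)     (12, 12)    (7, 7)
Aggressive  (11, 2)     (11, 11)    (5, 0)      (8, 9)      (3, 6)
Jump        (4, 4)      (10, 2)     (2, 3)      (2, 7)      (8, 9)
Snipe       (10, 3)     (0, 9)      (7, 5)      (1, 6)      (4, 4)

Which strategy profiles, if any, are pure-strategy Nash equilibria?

(Honest, Shade): Bidder 1 can switch to Aggressive (3 → 11). Not NE.
(Honest, Honest): Bidder 1 can switch to Aggressive (1 → 11). Not NE.
(Honest, Aggressive): Bidder 2 can switch to Jump (10 → 12). Not NE.
(Honest, Jump): Bidder 1 gets 12, best alternative 8; Bidder 2 gets 12, best alternative 10. No profitable deviation — NE.
(Honest, Snipe): Bidder 1 can switch to Jump (7 → 8). Not NE.
(Aggressive, Shade): Bidder 2 can switch to Honest (2 → 11). Not NE.
(Aggressive, Honest): Bidder 1 gets 11, best alternative 10; Bidder 2 gets 11, best alternative 9. No profitable deviation — NE.
(Aggressive, Aggressive): Bidder 1 can switch to Honest (5 → 8). Not NE.
(Aggressive, Jump): Bidder 1 can switch to Honest (8 → 12). Not NE.
(Aggressive, Snipe): Bidder 1 can switch to Honest (3 → 7). Not NE.
(Jump, Shade): Bidder 1 can switch to Aggressive (4 → 11). Not NE.
(Jump, Honest): Bidder 1 can switch to Aggressive (10 → 11). Not NE.
(Jump, Aggressive): Bidder 1 can switch to Honest (2 → 8). Not NE.
(Jump, Jump): Bidder 1 can switch to Honest (2 → 12). Not NE.
(Jump, Snipe): Bidder 1 gets 8, best alternative 7; Bidder 2 gets 9, best alternative 7. No profitable deviation — NE.
(The remaining 5 profiles each have a profitable deviation by the same check.)

Pure-strategy Nash equilibria: (Honest, Jump), (Aggressive, Honest), (Jump, Snipe)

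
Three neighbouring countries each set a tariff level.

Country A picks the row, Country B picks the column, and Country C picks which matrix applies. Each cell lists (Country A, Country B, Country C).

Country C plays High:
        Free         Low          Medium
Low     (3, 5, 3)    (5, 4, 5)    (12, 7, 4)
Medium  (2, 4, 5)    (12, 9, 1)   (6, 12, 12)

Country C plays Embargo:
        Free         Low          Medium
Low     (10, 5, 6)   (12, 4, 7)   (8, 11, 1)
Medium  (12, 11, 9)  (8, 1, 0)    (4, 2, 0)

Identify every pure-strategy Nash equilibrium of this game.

Pure-strategy Nash equilibria: (Low, Medium, High); (Medium, Free, Embargo)

Country A against (Free, High): payoffs 3, 2 → best response Low.
Country A against (Free, Embargo): payoffs 10, 12 → best response Medium.
Country A against (Low, High): payoffs 5, 12 → best response Medium.
Country A against (Low, Embargo): payoffs 12, 8 → best response Low.
Country A against (Medium, High): payoffs 12, 6 → best response Low.
Country A against (Medium, Embargo): payoffs 8, 4 → best response Low.
Country B against (Low, High): payoffs 5, 4, 7 → best response Medium.
Country B against (Low, Embargo): payoffs 5, 4, 11 → best response Medium.
Country B against (Medium, High): payoffs 4, 9, 12 → best response Medium.
Country B against (Medium, Embargo): payoffs 11, 1, 2 → best response Free.
Country C against (Low, Free): payoffs 3, 6 → best response Embargo.
Country C against (Low, Low): payoffs 5, 7 → best response Embargo.
Country C against (Low, Medium): payoffs 4, 1 → best response High.
Country C against (Medium, Free): payoffs 5, 9 → best response Embargo.
Country C against (Medium, Low): payoffs 1, 0 → best response High.
Country C against (Medium, Medium): payoffs 12, 0 → best response High.
Mutual best responses: (Low, Medium, High); (Medium, Free, Embargo).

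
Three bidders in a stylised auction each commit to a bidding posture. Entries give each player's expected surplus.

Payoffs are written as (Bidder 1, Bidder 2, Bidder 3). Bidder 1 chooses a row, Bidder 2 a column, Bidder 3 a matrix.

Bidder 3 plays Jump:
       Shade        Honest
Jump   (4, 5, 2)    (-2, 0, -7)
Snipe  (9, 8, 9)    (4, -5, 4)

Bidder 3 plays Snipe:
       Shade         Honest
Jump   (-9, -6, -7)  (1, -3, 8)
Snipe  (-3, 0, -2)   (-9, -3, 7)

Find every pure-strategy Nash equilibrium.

The pure Nash equilibria are (Jump, Honest, Snipe) and (Snipe, Shade, Jump).

(Jump, Shade, Jump): Bidder 1 can switch to Snipe (4 → 9). Not NE.
(Jump, Shade, Snipe): Bidder 1 can switch to Snipe (-9 → -3). Not NE.
(Jump, Honest, Jump): Bidder 1 can switch to Snipe (-2 → 4). Not NE.
(Jump, Honest, Snipe): Bidder 1 gets 1, best alternative -9; Bidder 2 gets -3, best alternative -6; Bidder 3 gets 8, best alternative -7. No profitable deviation — NE.
(Snipe, Shade, Jump): Bidder 1 gets 9, best alternative 4; Bidder 2 gets 8, best alternative -5; Bidder 3 gets 9, best alternative -2. No profitable deviation — NE.
(Snipe, Shade, Snipe): Bidder 3 can switch to Jump (-2 → 9). Not NE.
(Snipe, Honest, Jump): Bidder 2 can switch to Shade (-5 → 8). Not NE.
(Snipe, Honest, Snipe): Bidder 1 can switch to Jump (-9 → 1). Not NE.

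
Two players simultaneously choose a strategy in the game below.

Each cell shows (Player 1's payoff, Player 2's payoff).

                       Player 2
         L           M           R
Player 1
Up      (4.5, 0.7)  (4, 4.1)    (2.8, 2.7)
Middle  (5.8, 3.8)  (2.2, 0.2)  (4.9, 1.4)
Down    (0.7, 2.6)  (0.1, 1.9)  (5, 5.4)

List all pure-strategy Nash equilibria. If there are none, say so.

The pure Nash equilibria are (Up, M); (Middle, L); (Down, R).

(Up, L): Player 1 can switch to Middle (4.5 → 5.8). Not NE.
(Up, M): Player 1 gets 4, best alternative 2.2; Player 2 gets 4.1, best alternative 2.7. No profitable deviation — NE.
(Up, R): Player 1 can switch to Middle (2.8 → 4.9). Not NE.
(Middle, L): Player 1 gets 5.8, best alternative 4.5; Player 2 gets 3.8, best alternative 1.4. No profitable deviation — NE.
(Middle, M): Player 1 can switch to Up (2.2 → 4). Not NE.
(Middle, R): Player 1 can switch to Down (4.9 → 5). Not NE.
(Down, L): Player 1 can switch to Up (0.7 → 4.5). Not NE.
(Down, M): Player 1 can switch to Up (0.1 → 4). Not NE.
(Down, R): Player 1 gets 5, best alternative 4.9; Player 2 gets 5.4, best alternative 2.6. No profitable deviation — NE.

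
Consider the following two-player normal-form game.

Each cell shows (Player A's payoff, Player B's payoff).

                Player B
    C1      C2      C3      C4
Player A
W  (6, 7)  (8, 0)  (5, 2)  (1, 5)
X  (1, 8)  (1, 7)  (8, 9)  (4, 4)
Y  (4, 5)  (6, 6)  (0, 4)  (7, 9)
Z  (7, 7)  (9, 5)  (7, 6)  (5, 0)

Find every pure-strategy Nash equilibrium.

Check each profile: it is a Nash equilibrium iff no player can strictly gain by switching unilaterally.
(W, C1): Player A can switch to Z (6 → 7). Not NE.
(W, C2): Player A can switch to Z (8 → 9). Not NE.
(W, C3): Player A can switch to X (5 → 8). Not NE.
(W, C4): Player A can switch to X (1 → 4). Not NE.
(X, C1): Player A can switch to W (1 → 6). Not NE.
(X, C2): Player A can switch to W (1 → 8). Not NE.
(X, C3): Player A gets 8, best alternative 7; Player B gets 9, best alternative 8. No profitable deviation — NE.
(X, C4): Player A can switch to Y (4 → 7). Not NE.
(Y, C1): Player A can switch to W (4 → 6). Not NE.
(Y, C2): Player A can switch to W (6 → 8). Not NE.
(Y, C3): Player A can switch to W (0 → 5). Not NE.
(Y, C4): Player A gets 7, best alternative 5; Player B gets 9, best alternative 6. No profitable deviation — NE.
(Z, C1): Player A gets 7, best alternative 6; Player B gets 7, best alternative 6. No profitable deviation — NE.
(The remaining 3 profiles each have a profitable deviation by the same check.)

(X, C3), (Y, C4), (Z, C1)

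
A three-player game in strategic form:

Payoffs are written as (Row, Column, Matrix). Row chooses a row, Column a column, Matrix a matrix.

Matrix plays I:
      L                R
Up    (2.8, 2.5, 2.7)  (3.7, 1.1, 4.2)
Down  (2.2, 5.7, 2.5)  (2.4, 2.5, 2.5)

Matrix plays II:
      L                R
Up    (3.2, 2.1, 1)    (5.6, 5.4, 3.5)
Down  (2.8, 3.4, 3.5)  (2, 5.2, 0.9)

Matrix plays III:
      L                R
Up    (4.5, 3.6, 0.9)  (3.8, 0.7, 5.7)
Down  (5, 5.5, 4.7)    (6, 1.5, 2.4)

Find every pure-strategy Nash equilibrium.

(Up, L, I); (Down, L, III)

Row against (L, I): payoffs 2.8, 2.2 → best response Up.
Row against (L, II): payoffs 3.2, 2.8 → best response Up.
Row against (L, III): payoffs 4.5, 5 → best response Down.
Row against (R, I): payoffs 3.7, 2.4 → best response Up.
Row against (R, II): payoffs 5.6, 2 → best response Up.
Row against (R, III): payoffs 3.8, 6 → best response Down.
Column against (Up, I): payoffs 2.5, 1.1 → best response L.
Column against (Up, II): payoffs 2.1, 5.4 → best response R.
Column against (Up, III): payoffs 3.6, 0.7 → best response L.
Column against (Down, I): payoffs 5.7, 2.5 → best response L.
Column against (Down, II): payoffs 3.4, 5.2 → best response R.
Column against (Down, III): payoffs 5.5, 1.5 → best response L.
Matrix against (Up, L): payoffs 2.7, 1, 0.9 → best response I.
Matrix against (Up, R): payoffs 4.2, 3.5, 5.7 → best response III.
Matrix against (Down, L): payoffs 2.5, 3.5, 4.7 → best response III.
Matrix against (Down, R): payoffs 2.5, 0.9, 2.4 → best response I.
Mutual best responses: (Up, L, I); (Down, L, III).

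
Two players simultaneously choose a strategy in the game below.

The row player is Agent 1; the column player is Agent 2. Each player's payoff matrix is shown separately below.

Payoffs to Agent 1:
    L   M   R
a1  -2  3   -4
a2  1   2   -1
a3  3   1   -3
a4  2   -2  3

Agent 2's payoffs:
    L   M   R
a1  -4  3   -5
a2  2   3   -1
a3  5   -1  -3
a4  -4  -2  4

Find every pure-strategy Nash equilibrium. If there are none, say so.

(a1, M) and (a3, L) and (a4, R)

For each strategy profile, look for a profitable unilateral deviation.
(a1, L): Agent 1 can switch to a2 (-2 → 1). Not NE.
(a1, M): Agent 1 gets 3, best alternative 2; Agent 2 gets 3, best alternative -4. No profitable deviation — NE.
(a1, R): Agent 1 can switch to a2 (-4 → -1). Not NE.
(a2, L): Agent 1 can switch to a3 (1 → 3). Not NE.
(a2, M): Agent 1 can switch to a1 (2 → 3). Not NE.
(a2, R): Agent 1 can switch to a4 (-1 → 3). Not NE.
(a3, L): Agent 1 gets 3, best alternative 2; Agent 2 gets 5, best alternative -1. No profitable deviation — NE.
(a3, M): Agent 1 can switch to a1 (1 → 3). Not NE.
(a3, R): Agent 1 can switch to a2 (-3 → -1). Not NE.
(a4, L): Agent 1 can switch to a3 (2 → 3). Not NE.
(a4, M): Agent 1 can switch to a1 (-2 → 3). Not NE.
(a4, R): Agent 1 gets 3, best alternative -1; Agent 2 gets 4, best alternative -2. No profitable deviation — NE.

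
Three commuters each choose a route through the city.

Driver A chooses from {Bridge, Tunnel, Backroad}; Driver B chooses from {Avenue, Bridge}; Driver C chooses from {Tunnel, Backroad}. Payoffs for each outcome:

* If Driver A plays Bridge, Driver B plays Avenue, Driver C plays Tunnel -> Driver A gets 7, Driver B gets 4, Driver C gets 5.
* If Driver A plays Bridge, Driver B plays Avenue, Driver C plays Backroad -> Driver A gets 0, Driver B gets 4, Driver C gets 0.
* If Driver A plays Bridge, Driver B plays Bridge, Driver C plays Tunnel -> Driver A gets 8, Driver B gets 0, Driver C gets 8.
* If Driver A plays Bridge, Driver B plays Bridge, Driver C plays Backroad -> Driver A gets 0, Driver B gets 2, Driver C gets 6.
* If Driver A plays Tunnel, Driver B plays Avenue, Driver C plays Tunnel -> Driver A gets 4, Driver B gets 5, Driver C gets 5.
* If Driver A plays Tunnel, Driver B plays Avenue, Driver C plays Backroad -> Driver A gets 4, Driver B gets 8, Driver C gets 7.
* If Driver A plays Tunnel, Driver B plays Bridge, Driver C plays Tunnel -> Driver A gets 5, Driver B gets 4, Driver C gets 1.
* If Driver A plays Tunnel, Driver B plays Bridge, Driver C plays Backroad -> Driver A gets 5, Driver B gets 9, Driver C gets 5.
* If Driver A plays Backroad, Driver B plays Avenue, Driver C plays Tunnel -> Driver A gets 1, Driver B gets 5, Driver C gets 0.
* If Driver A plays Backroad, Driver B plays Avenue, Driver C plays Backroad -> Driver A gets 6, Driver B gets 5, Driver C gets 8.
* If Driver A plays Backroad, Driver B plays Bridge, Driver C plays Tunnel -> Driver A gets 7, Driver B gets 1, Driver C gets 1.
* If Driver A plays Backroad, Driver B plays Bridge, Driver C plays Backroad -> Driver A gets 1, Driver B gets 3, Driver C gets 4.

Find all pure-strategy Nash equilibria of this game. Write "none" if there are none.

(Bridge, Avenue, Tunnel); (Tunnel, Bridge, Backroad); (Backroad, Avenue, Backroad)

Driver A against (Avenue, Tunnel): payoffs 7, 4, 1 → best response Bridge.
Driver A against (Avenue, Backroad): payoffs 0, 4, 6 → best response Backroad.
Driver A against (Bridge, Tunnel): payoffs 8, 5, 7 → best response Bridge.
Driver A against (Bridge, Backroad): payoffs 0, 5, 1 → best response Tunnel.
Driver B against (Bridge, Tunnel): payoffs 4, 0 → best response Avenue.
Driver B against (Bridge, Backroad): payoffs 4, 2 → best response Avenue.
Driver B against (Tunnel, Tunnel): payoffs 5, 4 → best response Avenue.
Driver B against (Tunnel, Backroad): payoffs 8, 9 → best response Bridge.
Driver B against (Backroad, Tunnel): payoffs 5, 1 → best response Avenue.
Driver B against (Backroad, Backroad): payoffs 5, 3 → best response Avenue.
Driver C against (Bridge, Avenue): payoffs 5, 0 → best response Tunnel.
Driver C against (Bridge, Bridge): payoffs 8, 6 → best response Tunnel.
Driver C against (Tunnel, Avenue): payoffs 5, 7 → best response Backroad.
Driver C against (Tunnel, Bridge): payoffs 1, 5 → best response Backroad.
Driver C against (Backroad, Avenue): payoffs 0, 8 → best response Backroad.
Driver C against (Backroad, Bridge): payoffs 1, 4 → best response Backroad.
Mutual best responses: (Bridge, Avenue, Tunnel); (Tunnel, Bridge, Backroad); (Backroad, Avenue, Backroad).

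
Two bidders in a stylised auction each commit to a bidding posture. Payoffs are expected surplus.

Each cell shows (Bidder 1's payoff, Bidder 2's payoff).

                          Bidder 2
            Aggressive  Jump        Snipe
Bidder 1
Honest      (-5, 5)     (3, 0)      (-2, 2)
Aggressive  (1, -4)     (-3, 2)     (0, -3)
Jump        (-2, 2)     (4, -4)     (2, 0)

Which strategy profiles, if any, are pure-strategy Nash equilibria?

No pure-strategy Nash equilibrium.

(Honest, Aggressive): Bidder 1 can switch to Aggressive (-5 → 1). Not NE.
(Honest, Jump): Bidder 1 can switch to Jump (3 → 4). Not NE.
(Honest, Snipe): Bidder 1 can switch to Aggressive (-2 → 0). Not NE.
(Aggressive, Aggressive): Bidder 2 can switch to Jump (-4 → 2). Not NE.
(Aggressive, Jump): Bidder 1 can switch to Honest (-3 → 3). Not NE.
(Aggressive, Snipe): Bidder 1 can switch to Jump (0 → 2). Not NE.
(Jump, Aggressive): Bidder 1 can switch to Aggressive (-2 → 1). Not NE.
(Jump, Jump): Bidder 2 can switch to Aggressive (-4 → 2). Not NE.
(Jump, Snipe): Bidder 2 can switch to Aggressive (0 → 2). Not NE.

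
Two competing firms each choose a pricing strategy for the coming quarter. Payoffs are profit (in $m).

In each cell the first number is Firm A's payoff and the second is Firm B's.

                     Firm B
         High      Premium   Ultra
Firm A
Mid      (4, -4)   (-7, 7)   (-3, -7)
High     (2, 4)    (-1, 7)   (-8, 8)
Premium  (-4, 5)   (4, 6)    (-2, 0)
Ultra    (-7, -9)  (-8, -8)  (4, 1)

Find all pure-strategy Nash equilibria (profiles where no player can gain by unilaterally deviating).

Firm A against High: payoffs 4, 2, -4, -7 → best response Mid.
Firm A against Premium: payoffs -7, -1, 4, -8 → best response Premium.
Firm A against Ultra: payoffs -3, -8, -2, 4 → best response Ultra.
Firm B against Mid: payoffs -4, 7, -7 → best response Premium.
Firm B against High: payoffs 4, 7, 8 → best response Ultra.
Firm B against Premium: payoffs 5, 6, 0 → best response Premium.
Firm B against Ultra: payoffs -9, -8, 1 → best response Ultra.
Mutual best responses: (Premium, Premium); (Ultra, Ultra).

(Premium, Premium), (Ultra, Ultra)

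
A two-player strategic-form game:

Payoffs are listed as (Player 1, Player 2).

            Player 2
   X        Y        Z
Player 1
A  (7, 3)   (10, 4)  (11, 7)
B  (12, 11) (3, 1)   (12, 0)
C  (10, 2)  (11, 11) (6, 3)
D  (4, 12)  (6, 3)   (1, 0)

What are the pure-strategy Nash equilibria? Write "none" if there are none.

The pure Nash equilibria are (B, X), (C, Y).

For each player, find the best response to each opponent profile; mutual best responses are the pure NE.
Player 1 against X: payoffs 7, 12, 10, 4 → best response B.
Player 1 against Y: payoffs 10, 3, 11, 6 → best response C.
Player 1 against Z: payoffs 11, 12, 6, 1 → best response B.
Player 2 against A: payoffs 3, 4, 7 → best response Z.
Player 2 against B: payoffs 11, 1, 0 → best response X.
Player 2 against C: payoffs 2, 11, 3 → best response Y.
Player 2 against D: payoffs 12, 3, 0 → best response X.
Mutual best responses: (B, X); (C, Y).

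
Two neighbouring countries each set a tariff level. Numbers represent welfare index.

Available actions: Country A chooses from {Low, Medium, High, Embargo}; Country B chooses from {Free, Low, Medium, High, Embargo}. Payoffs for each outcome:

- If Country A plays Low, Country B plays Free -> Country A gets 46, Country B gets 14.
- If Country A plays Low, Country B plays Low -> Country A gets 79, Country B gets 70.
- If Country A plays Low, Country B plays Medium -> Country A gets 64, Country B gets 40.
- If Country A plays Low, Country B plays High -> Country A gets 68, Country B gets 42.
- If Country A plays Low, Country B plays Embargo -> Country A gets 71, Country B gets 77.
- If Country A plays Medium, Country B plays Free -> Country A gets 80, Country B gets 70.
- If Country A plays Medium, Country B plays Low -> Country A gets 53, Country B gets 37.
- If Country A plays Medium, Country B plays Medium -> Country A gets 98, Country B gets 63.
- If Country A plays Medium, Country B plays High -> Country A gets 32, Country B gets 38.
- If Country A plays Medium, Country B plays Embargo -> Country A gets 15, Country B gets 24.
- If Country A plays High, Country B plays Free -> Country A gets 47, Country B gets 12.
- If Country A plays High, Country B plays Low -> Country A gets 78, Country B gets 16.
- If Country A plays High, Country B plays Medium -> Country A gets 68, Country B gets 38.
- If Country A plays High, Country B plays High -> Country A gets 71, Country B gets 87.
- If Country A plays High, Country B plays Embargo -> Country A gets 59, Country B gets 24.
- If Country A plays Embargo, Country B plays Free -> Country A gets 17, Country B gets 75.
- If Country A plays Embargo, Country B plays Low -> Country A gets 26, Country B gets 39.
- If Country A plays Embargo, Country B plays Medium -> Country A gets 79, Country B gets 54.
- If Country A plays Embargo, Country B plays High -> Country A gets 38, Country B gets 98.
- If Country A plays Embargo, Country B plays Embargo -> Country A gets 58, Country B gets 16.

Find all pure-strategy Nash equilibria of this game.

For each strategy profile, look for a profitable unilateral deviation.
(Low, Free): Country A can switch to Medium (46 → 80). Not NE.
(Low, Low): Country B can switch to Embargo (70 → 77). Not NE.
(Low, Medium): Country A can switch to Medium (64 → 98). Not NE.
(Low, High): Country A can switch to High (68 → 71). Not NE.
(Low, Embargo): Country A gets 71, best alternative 59; Country B gets 77, best alternative 70. No profitable deviation — NE.
(Medium, Free): Country A gets 80, best alternative 47; Country B gets 70, best alternative 63. No profitable deviation — NE.
(Medium, Low): Country A can switch to Low (53 → 79). Not NE.
(Medium, Medium): Country B can switch to Free (63 → 70). Not NE.
(High, High): Country A gets 71, best alternative 68; Country B gets 87, best alternative 38. No profitable deviation — NE.
(The remaining 11 profiles each have a profitable deviation by the same check.)

The pure Nash equilibria are (Low, Embargo) and (Medium, Free) and (High, High).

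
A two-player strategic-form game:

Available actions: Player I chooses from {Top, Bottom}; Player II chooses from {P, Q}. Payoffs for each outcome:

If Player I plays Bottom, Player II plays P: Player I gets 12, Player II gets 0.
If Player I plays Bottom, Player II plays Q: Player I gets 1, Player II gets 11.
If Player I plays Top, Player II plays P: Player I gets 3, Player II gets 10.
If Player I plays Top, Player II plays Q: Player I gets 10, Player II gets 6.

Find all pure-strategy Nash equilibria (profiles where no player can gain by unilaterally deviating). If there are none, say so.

For each player, find the best response to each opponent profile; mutual best responses are the pure NE.
Player I against P: payoffs 3, 12 → best response Bottom.
Player I against Q: payoffs 10, 1 → best response Top.
Player II against Top: payoffs 10, 6 → best response P.
Player II against Bottom: payoffs 0, 11 → best response Q.
No profile is a mutual best response for all players.

This game has no pure Nash equilibrium.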